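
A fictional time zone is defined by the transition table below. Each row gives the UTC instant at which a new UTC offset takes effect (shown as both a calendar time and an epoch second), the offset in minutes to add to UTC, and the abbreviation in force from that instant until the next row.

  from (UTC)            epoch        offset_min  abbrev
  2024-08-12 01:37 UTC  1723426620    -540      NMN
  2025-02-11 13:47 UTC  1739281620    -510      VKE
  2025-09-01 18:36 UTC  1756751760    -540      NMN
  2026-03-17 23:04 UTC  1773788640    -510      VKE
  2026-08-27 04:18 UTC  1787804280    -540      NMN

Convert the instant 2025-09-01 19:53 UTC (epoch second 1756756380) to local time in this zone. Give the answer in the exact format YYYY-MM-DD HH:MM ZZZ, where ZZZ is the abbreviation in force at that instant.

2025-09-01 10:53 NMN

Query: 2025-09-01 19:53 UTC
Rule 3/5 (NMN, -09:00): 2025-09-01 18:36 UTC ≤ query < 2026-03-17 23:04 UTC
19·60 + 53 - 540 = 653 min
653 = 0·1440 + 653; 653 = 10·60 + 53 → 10:53, same day
→ 2025-09-01 10:53 NMN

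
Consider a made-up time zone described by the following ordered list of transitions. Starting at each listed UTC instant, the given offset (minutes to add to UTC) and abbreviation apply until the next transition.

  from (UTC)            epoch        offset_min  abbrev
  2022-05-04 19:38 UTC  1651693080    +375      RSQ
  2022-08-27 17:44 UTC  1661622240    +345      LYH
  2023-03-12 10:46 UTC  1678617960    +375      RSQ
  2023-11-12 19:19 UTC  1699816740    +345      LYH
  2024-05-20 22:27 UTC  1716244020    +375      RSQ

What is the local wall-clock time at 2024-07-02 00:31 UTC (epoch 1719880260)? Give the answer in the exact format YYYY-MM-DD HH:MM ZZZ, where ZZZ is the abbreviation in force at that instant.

2024-07-02 06:46 RSQ

Query: 2024-07-02 00:31 UTC
Rule 5/5 (RSQ, +06:15): 2024-05-20 22:27 UTC ≤ query < +∞
0·60 + 31 + 375 = 406 min
406 = 0·1440 + 406; 406 = 6·60 + 46 → 06:46, same day
→ 2024-07-02 06:46 RSQ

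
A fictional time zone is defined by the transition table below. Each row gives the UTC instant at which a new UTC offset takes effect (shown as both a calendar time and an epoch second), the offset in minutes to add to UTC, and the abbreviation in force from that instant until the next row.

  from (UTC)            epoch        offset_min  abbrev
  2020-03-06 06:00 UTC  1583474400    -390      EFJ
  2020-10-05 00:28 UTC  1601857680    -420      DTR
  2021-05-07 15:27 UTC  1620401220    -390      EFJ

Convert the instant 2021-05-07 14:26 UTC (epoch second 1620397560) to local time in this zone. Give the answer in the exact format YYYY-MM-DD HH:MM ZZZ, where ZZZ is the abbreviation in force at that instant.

Query: 2021-05-07 14:26 UTC
Rule 2/3 (DTR, -07:00): 2020-10-05 00:28 UTC ≤ query < 2021-05-07 15:27 UTC
14·60 + 26 - 420 = 446 min
446 = 0·1440 + 446; 446 = 7·60 + 26 → 07:26, same day
→ 2021-05-07 07:26 DTR

2021-05-07 07:26 DTR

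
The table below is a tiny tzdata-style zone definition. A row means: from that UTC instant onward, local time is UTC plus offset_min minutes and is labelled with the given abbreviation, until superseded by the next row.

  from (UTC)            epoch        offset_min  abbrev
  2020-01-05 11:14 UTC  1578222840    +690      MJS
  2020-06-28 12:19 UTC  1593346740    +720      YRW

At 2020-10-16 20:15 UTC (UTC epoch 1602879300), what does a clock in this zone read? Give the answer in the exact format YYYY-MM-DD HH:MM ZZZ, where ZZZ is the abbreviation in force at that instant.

Query: 2020-10-16 20:15 UTC
Rule 2/2 (YRW, +12:00): 2020-06-28 12:19 UTC ≤ query < +∞
20·60 + 15 + 720 = 1935 min
1935 = 1·1440 + 495; 495 = 8·60 + 15 → 08:15, 2020-10-16 + 1 day = 2020-10-17
→ 2020-10-17 08:15 YRW

2020-10-17 08:15 YRW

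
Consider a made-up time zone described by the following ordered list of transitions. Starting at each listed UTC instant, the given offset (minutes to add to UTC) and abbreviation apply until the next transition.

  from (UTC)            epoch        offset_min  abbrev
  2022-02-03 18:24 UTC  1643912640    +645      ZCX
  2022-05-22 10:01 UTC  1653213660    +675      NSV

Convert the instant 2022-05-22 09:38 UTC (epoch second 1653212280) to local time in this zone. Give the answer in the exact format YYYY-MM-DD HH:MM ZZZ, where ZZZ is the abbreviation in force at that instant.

Query: 2022-05-22 09:38 UTC
Rule 1/2 (ZCX, +10:45): 2022-02-03 18:24 UTC ≤ query < 2022-05-22 10:01 UTC
9·60 + 38 + 645 = 1223 min
1223 = 0·1440 + 1223; 1223 = 20·60 + 23 → 20:23, same day
→ 2022-05-22 20:23 ZCX

2022-05-22 20:23 ZCX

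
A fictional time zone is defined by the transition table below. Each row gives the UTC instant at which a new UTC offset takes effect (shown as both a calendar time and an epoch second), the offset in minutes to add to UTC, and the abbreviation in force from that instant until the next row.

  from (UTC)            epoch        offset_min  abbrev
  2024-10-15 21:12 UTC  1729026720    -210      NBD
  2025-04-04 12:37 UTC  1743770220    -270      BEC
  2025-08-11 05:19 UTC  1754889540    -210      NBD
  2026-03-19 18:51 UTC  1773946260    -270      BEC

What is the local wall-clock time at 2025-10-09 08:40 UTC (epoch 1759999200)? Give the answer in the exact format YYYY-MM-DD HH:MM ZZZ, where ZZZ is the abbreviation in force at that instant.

2025-10-09 05:10 NBD

Query: 2025-10-09 08:40 UTC
Rule 3/4 (NBD, -03:30): 2025-08-11 05:19 UTC ≤ query < 2026-03-19 18:51 UTC
8·60 + 40 - 210 = 310 min
310 = 0·1440 + 310; 310 = 5·60 + 10 → 05:10, same day
→ 2025-10-09 05:10 NBD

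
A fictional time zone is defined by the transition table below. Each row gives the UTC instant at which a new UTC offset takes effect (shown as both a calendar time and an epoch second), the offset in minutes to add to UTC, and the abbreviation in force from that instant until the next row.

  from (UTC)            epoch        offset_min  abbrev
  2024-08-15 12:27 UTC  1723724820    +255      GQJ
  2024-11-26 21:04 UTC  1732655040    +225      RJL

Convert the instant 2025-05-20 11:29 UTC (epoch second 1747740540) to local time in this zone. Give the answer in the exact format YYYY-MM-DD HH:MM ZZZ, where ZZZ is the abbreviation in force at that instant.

2025-05-20 15:14 RJL

Query: 2025-05-20 11:29 UTC
Rule 2/2 (RJL, +03:45): 2024-11-26 21:04 UTC ≤ query < +∞
11·60 + 29 + 225 = 914 min
914 = 0·1440 + 914; 914 = 15·60 + 14 → 15:14, same day
→ 2025-05-20 15:14 RJL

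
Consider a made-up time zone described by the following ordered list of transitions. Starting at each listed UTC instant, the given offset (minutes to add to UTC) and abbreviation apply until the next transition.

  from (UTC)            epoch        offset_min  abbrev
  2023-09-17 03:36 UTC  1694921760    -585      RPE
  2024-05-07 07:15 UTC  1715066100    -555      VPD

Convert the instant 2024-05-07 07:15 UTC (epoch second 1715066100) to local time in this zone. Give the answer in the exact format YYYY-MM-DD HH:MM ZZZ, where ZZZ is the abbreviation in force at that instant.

Query: 2024-05-07 07:15 UTC
Rule 2/2 (VPD, -09:15): 2024-05-07 07:15 UTC ≤ query < +∞
7·60 + 15 - 555 = -120 min
-120 = -1·1440 + 1320; 1320 = 22·60 + 0 → 22:00, 2024-05-07 - 1 day = 2024-05-06
→ 2024-05-06 22:00 VPD

2024-05-06 22:00 VPD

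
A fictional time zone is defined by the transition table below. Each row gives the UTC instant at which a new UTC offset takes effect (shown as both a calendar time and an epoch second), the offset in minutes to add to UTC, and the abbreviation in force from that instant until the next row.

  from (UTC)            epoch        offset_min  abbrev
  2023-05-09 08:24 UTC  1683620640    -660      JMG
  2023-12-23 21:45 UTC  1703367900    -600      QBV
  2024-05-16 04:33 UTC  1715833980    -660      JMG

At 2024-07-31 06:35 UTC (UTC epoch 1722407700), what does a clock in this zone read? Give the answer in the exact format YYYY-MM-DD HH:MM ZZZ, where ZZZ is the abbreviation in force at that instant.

Query: 2024-07-31 06:35 UTC
Rule 3/3 (JMG, -11:00): 2024-05-16 04:33 UTC ≤ query < +∞
6·60 + 35 - 660 = -265 min
-265 = -1·1440 + 1175; 1175 = 19·60 + 35 → 19:35, 2024-07-31 - 1 day = 2024-07-30
→ 2024-07-30 19:35 JMG

2024-07-30 19:35 JMG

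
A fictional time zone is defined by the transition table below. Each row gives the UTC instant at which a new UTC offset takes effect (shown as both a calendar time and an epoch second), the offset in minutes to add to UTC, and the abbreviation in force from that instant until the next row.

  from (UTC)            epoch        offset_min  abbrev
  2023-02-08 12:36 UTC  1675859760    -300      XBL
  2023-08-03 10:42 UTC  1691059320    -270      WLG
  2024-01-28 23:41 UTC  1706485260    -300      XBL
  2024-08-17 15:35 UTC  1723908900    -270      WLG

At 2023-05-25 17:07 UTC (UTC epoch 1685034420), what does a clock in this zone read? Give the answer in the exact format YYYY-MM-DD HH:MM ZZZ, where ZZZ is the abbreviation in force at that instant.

Query: 2023-05-25 17:07 UTC
Rule 1/4 (XBL, -05:00): 2023-02-08 12:36 UTC ≤ query < 2023-08-03 10:42 UTC
17·60 + 7 - 300 = 727 min
727 = 0·1440 + 727; 727 = 12·60 + 7 → 12:07, same day
→ 2023-05-25 12:07 XBL

2023-05-25 12:07 XBL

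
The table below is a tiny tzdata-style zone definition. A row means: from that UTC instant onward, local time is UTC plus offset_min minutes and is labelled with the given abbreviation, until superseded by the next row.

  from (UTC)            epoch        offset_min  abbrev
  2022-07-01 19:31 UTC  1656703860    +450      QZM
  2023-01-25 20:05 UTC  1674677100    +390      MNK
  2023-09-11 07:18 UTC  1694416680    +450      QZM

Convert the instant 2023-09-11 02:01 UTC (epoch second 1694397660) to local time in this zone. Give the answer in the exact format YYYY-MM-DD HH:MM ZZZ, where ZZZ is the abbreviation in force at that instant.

Query: 2023-09-11 02:01 UTC
Rule 2/3 (MNK, +06:30): 2023-01-25 20:05 UTC ≤ query < 2023-09-11 07:18 UTC
2·60 + 1 + 390 = 511 min
511 = 0·1440 + 511; 511 = 8·60 + 31 → 08:31, same day
→ 2023-09-11 08:31 MNK

2023-09-11 08:31 MNK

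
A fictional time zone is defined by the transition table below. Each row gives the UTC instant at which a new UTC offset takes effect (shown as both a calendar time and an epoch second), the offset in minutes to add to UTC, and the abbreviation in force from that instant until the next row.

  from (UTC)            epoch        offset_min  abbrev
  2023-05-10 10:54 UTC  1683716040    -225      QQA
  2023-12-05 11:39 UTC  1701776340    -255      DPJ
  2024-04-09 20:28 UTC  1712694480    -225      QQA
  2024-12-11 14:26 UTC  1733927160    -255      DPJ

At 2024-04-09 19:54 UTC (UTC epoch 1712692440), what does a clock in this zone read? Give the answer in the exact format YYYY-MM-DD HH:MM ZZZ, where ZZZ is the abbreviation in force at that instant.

Query: 2024-04-09 19:54 UTC
Rule 2/4 (DPJ, -04:15): 2023-12-05 11:39 UTC ≤ query < 2024-04-09 20:28 UTC
19·60 + 54 - 255 = 939 min
939 = 0·1440 + 939; 939 = 15·60 + 39 → 15:39, same day
→ 2024-04-09 15:39 DPJ

2024-04-09 15:39 DPJ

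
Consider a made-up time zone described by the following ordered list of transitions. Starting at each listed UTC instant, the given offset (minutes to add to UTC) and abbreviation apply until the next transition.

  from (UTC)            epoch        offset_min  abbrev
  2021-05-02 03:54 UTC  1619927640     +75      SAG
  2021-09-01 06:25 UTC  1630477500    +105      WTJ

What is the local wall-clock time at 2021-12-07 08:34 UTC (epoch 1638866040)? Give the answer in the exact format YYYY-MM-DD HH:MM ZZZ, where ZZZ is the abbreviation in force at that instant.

2021-12-07 10:19 WTJ

Query: 2021-12-07 08:34 UTC
Rule 2/2 (WTJ, +01:45): 2021-09-01 06:25 UTC ≤ query < +∞
8·60 + 34 + 105 = 619 min
619 = 0·1440 + 619; 619 = 10·60 + 19 → 10:19, same day
→ 2021-12-07 10:19 WTJ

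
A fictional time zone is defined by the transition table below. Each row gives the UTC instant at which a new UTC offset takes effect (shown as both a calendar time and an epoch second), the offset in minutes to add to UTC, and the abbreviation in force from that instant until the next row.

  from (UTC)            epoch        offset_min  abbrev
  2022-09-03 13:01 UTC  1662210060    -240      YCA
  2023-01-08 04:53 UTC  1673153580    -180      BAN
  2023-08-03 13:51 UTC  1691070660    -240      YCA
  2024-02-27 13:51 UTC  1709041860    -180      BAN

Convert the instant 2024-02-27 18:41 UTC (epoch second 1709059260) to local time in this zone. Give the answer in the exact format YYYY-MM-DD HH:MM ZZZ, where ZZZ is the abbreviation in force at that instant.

2024-02-27 15:41 BAN

Query: 2024-02-27 18:41 UTC
Rule 4/4 (BAN, -03:00): 2024-02-27 13:51 UTC ≤ query < +∞
18·60 + 41 - 180 = 941 min
941 = 0·1440 + 941; 941 = 15·60 + 41 → 15:41, same day
→ 2024-02-27 15:41 BAN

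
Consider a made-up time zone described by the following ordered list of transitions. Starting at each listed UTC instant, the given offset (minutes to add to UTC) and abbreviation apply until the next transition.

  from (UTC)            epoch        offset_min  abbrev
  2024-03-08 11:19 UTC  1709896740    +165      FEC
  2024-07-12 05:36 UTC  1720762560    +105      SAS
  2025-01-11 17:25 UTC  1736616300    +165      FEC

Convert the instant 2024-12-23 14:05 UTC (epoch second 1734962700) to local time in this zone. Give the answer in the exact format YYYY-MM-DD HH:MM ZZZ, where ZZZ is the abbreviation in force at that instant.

Query: 2024-12-23 14:05 UTC
Rule 2/3 (SAS, +01:45): 2024-07-12 05:36 UTC ≤ query < 2025-01-11 17:25 UTC
14·60 + 5 + 105 = 950 min
950 = 0·1440 + 950; 950 = 15·60 + 50 → 15:50, same day
→ 2024-12-23 15:50 SAS

2024-12-23 15:50 SAS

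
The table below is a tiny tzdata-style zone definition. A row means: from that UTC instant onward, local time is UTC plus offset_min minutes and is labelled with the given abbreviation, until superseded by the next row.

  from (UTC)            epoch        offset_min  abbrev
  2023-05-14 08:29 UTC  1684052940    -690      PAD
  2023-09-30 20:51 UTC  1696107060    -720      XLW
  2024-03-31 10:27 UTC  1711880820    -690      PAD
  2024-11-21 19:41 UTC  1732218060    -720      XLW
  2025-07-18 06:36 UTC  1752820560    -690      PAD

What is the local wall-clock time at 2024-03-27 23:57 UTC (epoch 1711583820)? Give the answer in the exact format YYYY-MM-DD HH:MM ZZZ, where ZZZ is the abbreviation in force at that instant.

2024-03-27 11:57 XLW

Query: 2024-03-27 23:57 UTC
Rule 2/5 (XLW, -12:00): 2023-09-30 20:51 UTC ≤ query < 2024-03-31 10:27 UTC
23·60 + 57 - 720 = 717 min
717 = 0·1440 + 717; 717 = 11·60 + 57 → 11:57, same day
→ 2024-03-27 11:57 XLW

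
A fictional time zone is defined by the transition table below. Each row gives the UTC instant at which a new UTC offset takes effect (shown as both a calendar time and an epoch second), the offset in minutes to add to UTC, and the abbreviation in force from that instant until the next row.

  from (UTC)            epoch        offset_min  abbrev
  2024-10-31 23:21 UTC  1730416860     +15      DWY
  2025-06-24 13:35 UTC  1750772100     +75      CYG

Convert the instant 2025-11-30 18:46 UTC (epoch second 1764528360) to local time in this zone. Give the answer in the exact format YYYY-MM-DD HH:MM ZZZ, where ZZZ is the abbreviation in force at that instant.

2025-11-30 20:01 CYG

Query: 2025-11-30 18:46 UTC
Rule 2/2 (CYG, +01:15): 2025-06-24 13:35 UTC ≤ query < +∞
18·60 + 46 + 75 = 1201 min
1201 = 0·1440 + 1201; 1201 = 20·60 + 1 → 20:01, same day
→ 2025-11-30 20:01 CYG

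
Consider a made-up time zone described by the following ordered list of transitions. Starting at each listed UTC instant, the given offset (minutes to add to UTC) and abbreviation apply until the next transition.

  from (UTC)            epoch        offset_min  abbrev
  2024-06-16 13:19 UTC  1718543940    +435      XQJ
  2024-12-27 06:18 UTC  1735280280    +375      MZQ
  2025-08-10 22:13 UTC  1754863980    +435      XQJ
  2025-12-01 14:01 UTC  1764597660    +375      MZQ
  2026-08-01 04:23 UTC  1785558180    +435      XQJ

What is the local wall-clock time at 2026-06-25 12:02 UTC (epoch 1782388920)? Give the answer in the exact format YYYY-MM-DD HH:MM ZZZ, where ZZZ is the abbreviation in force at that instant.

2026-06-25 18:17 MZQ

Query: 2026-06-25 12:02 UTC
Rule 4/5 (MZQ, +06:15): 2025-12-01 14:01 UTC ≤ query < 2026-08-01 04:23 UTC
12·60 + 2 + 375 = 1097 min
1097 = 0·1440 + 1097; 1097 = 18·60 + 17 → 18:17, same day
→ 2026-06-25 18:17 MZQ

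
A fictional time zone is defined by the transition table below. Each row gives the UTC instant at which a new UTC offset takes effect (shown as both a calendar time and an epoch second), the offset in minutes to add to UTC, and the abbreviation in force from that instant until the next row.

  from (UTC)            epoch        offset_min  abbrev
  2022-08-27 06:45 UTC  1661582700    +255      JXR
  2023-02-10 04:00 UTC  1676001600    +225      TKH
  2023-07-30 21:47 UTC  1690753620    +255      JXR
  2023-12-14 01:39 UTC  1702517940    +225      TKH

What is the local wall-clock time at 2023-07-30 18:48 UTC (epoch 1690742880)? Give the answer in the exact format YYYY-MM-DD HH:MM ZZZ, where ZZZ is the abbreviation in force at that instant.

Query: 2023-07-30 18:48 UTC
Rule 2/4 (TKH, +03:45): 2023-02-10 04:00 UTC ≤ query < 2023-07-30 21:47 UTC
18·60 + 48 + 225 = 1353 min
1353 = 0·1440 + 1353; 1353 = 22·60 + 33 → 22:33, same day
→ 2023-07-30 22:33 TKH

2023-07-30 22:33 TKH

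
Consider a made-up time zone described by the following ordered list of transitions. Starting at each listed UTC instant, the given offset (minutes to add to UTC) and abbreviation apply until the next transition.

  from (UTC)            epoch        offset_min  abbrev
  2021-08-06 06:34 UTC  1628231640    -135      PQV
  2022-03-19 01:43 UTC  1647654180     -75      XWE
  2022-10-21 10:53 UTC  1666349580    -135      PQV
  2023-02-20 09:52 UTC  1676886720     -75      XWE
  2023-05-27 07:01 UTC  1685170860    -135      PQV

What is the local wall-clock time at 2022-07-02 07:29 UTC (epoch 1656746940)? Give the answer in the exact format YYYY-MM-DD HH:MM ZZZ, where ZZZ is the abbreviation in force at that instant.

Query: 2022-07-02 07:29 UTC
Rule 2/5 (XWE, -01:15): 2022-03-19 01:43 UTC ≤ query < 2022-10-21 10:53 UTC
7·60 + 29 - 75 = 374 min
374 = 0·1440 + 374; 374 = 6·60 + 14 → 06:14, same day
→ 2022-07-02 06:14 XWE

2022-07-02 06:14 XWE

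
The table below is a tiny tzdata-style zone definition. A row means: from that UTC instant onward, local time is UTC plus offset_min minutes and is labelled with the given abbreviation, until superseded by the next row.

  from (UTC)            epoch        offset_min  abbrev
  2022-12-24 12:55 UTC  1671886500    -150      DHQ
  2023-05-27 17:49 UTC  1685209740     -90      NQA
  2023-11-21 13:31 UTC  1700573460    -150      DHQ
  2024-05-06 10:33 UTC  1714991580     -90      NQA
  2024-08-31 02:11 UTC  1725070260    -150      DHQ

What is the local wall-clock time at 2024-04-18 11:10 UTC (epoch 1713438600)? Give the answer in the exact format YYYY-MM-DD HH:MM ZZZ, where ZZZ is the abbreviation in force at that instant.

2024-04-18 08:40 DHQ

Query: 2024-04-18 11:10 UTC
Rule 3/5 (DHQ, -02:30): 2023-11-21 13:31 UTC ≤ query < 2024-05-06 10:33 UTC
11·60 + 10 - 150 = 520 min
520 = 0·1440 + 520; 520 = 8·60 + 40 → 08:40, same day
→ 2024-04-18 08:40 DHQ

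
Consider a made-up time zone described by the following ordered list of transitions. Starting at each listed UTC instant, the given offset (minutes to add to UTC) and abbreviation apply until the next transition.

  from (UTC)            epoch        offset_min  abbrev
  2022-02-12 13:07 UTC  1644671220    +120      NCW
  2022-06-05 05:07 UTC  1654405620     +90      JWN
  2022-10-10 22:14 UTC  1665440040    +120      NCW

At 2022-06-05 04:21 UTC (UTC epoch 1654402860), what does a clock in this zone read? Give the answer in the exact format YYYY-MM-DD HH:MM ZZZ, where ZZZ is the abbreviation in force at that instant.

Query: 2022-06-05 04:21 UTC
Rule 1/3 (NCW, +02:00): 2022-02-12 13:07 UTC ≤ query < 2022-06-05 05:07 UTC
4·60 + 21 + 120 = 381 min
381 = 0·1440 + 381; 381 = 6·60 + 21 → 06:21, same day
→ 2022-06-05 06:21 NCW

2022-06-05 06:21 NCW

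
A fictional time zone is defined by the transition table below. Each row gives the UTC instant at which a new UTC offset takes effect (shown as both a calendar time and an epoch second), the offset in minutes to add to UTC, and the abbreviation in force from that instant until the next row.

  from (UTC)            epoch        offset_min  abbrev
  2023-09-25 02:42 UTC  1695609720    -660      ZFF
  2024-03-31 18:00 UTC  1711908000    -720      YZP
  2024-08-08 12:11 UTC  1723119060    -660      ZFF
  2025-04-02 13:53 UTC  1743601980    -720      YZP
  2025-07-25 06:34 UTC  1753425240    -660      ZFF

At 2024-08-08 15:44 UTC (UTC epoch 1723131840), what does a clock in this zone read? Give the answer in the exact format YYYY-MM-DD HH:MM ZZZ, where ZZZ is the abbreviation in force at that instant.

Query: 2024-08-08 15:44 UTC
Rule 3/5 (ZFF, -11:00): 2024-08-08 12:11 UTC ≤ query < 2025-04-02 13:53 UTC
15·60 + 44 - 660 = 284 min
284 = 0·1440 + 284; 284 = 4·60 + 44 → 04:44, same day
→ 2024-08-08 04:44 ZFF

2024-08-08 04:44 ZFF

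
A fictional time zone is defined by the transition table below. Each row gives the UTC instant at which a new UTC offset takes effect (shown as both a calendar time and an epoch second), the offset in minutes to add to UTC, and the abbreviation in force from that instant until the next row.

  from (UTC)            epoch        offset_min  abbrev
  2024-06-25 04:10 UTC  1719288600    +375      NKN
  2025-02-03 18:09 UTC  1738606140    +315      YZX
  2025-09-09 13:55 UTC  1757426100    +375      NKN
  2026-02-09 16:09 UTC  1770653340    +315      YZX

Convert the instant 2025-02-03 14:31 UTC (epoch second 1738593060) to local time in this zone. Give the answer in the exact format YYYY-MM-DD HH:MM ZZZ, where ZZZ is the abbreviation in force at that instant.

Query: 2025-02-03 14:31 UTC
Rule 1/4 (NKN, +06:15): 2024-06-25 04:10 UTC ≤ query < 2025-02-03 18:09 UTC
14·60 + 31 + 375 = 1246 min
1246 = 0·1440 + 1246; 1246 = 20·60 + 46 → 20:46, same day
→ 2025-02-03 20:46 NKN

2025-02-03 20:46 NKN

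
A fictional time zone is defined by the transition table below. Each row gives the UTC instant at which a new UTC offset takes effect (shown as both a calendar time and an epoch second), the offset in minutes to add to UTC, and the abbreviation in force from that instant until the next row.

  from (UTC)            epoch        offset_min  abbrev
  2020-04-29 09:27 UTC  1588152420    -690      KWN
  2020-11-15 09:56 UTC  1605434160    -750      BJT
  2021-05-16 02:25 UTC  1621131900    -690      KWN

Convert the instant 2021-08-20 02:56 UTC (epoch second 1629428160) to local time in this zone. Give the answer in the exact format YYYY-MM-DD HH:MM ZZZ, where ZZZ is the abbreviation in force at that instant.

Query: 2021-08-20 02:56 UTC
Rule 3/3 (KWN, -11:30): 2021-05-16 02:25 UTC ≤ query < +∞
2·60 + 56 - 690 = -514 min
-514 = -1·1440 + 926; 926 = 15·60 + 26 → 15:26, 2021-08-20 - 1 day = 2021-08-19
→ 2021-08-19 15:26 KWN

2021-08-19 15:26 KWN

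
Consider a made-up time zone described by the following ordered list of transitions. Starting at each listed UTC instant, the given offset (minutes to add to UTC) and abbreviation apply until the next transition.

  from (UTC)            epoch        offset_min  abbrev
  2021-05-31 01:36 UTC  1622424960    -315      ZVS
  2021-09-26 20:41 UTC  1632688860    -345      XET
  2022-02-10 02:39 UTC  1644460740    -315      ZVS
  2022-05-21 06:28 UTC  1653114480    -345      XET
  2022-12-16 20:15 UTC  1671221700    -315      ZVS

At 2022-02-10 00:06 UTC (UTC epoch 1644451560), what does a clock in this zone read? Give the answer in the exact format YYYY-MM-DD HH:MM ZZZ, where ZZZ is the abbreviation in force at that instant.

Query: 2022-02-10 00:06 UTC
Rule 2/5 (XET, -05:45): 2021-09-26 20:41 UTC ≤ query < 2022-02-10 02:39 UTC
0·60 + 6 - 345 = -339 min
-339 = -1·1440 + 1101; 1101 = 18·60 + 21 → 18:21, 2022-02-10 - 1 day = 2022-02-09
→ 2022-02-09 18:21 XET

2022-02-09 18:21 XET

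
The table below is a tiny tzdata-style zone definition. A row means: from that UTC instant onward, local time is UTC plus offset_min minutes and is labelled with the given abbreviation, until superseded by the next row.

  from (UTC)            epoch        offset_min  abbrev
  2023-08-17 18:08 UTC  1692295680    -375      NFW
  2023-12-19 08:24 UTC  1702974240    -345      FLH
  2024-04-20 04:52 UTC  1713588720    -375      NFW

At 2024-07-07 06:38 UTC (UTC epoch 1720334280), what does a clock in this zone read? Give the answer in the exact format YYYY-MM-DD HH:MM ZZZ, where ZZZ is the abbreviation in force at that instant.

2024-07-07 00:23 NFW

Query: 2024-07-07 06:38 UTC
Rule 3/3 (NFW, -06:15): 2024-04-20 04:52 UTC ≤ query < +∞
6·60 + 38 - 375 = 23 min
23 = 0·1440 + 23; 23 = 0·60 + 23 → 00:23, same day
→ 2024-07-07 00:23 NFW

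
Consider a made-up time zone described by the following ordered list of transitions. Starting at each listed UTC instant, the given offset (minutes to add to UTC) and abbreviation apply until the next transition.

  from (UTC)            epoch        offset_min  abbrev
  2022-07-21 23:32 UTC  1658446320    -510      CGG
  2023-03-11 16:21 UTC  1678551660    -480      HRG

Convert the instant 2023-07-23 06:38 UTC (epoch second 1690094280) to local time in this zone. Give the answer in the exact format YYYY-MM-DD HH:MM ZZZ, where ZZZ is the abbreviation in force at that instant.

Query: 2023-07-23 06:38 UTC
Rule 2/2 (HRG, -08:00): 2023-03-11 16:21 UTC ≤ query < +∞
6·60 + 38 - 480 = -82 min
-82 = -1·1440 + 1358; 1358 = 22·60 + 38 → 22:38, 2023-07-23 - 1 day = 2023-07-22
→ 2023-07-22 22:38 HRG

2023-07-22 22:38 HRG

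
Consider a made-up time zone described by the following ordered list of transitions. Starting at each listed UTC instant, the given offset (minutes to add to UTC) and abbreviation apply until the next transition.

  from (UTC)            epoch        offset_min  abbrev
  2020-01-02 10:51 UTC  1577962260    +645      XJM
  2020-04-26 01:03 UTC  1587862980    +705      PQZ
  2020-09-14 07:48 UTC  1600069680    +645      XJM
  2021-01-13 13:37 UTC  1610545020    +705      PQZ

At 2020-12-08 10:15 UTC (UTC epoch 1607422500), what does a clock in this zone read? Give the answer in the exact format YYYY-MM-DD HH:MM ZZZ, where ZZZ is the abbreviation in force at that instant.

2020-12-08 21:00 XJM

Query: 2020-12-08 10:15 UTC
Rule 3/4 (XJM, +10:45): 2020-09-14 07:48 UTC ≤ query < 2021-01-13 13:37 UTC
10·60 + 15 + 645 = 1260 min
1260 = 0·1440 + 1260; 1260 = 21·60 + 0 → 21:00, same day
→ 2020-12-08 21:00 XJM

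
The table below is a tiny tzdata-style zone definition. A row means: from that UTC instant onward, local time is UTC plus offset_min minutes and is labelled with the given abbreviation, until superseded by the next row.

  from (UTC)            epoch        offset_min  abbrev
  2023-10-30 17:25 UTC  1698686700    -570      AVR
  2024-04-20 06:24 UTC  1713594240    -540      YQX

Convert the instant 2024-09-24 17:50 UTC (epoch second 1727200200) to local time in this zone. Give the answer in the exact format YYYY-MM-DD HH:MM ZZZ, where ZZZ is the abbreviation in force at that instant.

Query: 2024-09-24 17:50 UTC
Rule 2/2 (YQX, -09:00): 2024-04-20 06:24 UTC ≤ query < +∞
17·60 + 50 - 540 = 530 min
530 = 0·1440 + 530; 530 = 8·60 + 50 → 08:50, same day
→ 2024-09-24 08:50 YQX

2024-09-24 08:50 YQX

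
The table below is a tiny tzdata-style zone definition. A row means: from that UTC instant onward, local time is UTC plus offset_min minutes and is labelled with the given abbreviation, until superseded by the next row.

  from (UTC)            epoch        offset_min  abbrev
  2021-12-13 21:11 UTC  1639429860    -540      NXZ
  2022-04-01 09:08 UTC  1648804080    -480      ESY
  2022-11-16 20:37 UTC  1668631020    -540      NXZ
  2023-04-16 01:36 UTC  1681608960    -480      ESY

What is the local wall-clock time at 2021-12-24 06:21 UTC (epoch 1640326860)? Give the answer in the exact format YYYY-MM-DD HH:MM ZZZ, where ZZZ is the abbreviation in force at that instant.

Query: 2021-12-24 06:21 UTC
Rule 1/4 (NXZ, -09:00): 2021-12-13 21:11 UTC ≤ query < 2022-04-01 09:08 UTC
6·60 + 21 - 540 = -159 min
-159 = -1·1440 + 1281; 1281 = 21·60 + 21 → 21:21, 2021-12-24 - 1 day = 2021-12-23
→ 2021-12-23 21:21 NXZ

2021-12-23 21:21 NXZ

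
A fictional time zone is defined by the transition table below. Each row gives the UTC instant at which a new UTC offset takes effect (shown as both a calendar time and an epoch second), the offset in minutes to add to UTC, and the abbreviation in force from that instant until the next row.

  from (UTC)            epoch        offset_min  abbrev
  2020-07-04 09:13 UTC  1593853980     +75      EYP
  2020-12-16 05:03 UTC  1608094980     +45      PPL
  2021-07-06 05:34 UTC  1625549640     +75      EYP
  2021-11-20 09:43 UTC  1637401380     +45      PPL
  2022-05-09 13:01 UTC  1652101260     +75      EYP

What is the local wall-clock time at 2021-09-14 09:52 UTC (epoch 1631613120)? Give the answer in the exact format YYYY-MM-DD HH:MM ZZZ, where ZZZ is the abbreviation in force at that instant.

2021-09-14 11:07 EYP

Query: 2021-09-14 09:52 UTC
Rule 3/5 (EYP, +01:15): 2021-07-06 05:34 UTC ≤ query < 2021-11-20 09:43 UTC
9·60 + 52 + 75 = 667 min
667 = 0·1440 + 667; 667 = 11·60 + 7 → 11:07, same day
→ 2021-09-14 11:07 EYP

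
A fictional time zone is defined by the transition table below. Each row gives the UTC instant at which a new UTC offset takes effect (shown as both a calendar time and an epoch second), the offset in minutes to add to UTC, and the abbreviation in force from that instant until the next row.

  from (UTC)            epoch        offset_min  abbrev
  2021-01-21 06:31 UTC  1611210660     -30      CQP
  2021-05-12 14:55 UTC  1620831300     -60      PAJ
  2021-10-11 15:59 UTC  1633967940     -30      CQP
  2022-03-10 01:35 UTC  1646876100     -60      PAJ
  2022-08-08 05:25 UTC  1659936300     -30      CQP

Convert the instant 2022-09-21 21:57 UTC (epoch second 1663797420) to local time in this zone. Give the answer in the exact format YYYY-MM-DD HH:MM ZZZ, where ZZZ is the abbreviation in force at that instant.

Query: 2022-09-21 21:57 UTC
Rule 5/5 (CQP, -00:30): 2022-08-08 05:25 UTC ≤ query < +∞
21·60 + 57 - 30 = 1287 min
1287 = 0·1440 + 1287; 1287 = 21·60 + 27 → 21:27, same day
→ 2022-09-21 21:27 CQP

2022-09-21 21:27 CQP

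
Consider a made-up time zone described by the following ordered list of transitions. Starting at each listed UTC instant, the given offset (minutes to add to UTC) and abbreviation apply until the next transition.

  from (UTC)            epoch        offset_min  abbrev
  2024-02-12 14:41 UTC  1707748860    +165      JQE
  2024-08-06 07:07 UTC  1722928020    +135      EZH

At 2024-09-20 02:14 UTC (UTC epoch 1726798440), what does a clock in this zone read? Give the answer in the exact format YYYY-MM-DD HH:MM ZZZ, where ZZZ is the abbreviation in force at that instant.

Query: 2024-09-20 02:14 UTC
Rule 2/2 (EZH, +02:15): 2024-08-06 07:07 UTC ≤ query < +∞
2·60 + 14 + 135 = 269 min
269 = 0·1440 + 269; 269 = 4·60 + 29 → 04:29, same day
→ 2024-09-20 04:29 EZH

2024-09-20 04:29 EZH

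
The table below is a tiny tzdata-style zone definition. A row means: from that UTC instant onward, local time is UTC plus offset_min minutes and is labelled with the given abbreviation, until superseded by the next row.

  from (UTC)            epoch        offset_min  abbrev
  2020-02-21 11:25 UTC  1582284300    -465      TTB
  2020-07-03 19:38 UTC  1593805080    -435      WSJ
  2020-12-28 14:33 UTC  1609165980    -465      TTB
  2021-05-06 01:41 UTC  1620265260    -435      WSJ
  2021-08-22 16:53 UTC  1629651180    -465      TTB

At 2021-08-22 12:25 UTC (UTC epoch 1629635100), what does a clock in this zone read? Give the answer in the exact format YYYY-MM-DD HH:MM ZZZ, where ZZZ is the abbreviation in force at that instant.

2021-08-22 05:10 WSJ

Query: 2021-08-22 12:25 UTC
Rule 4/5 (WSJ, -07:15): 2021-05-06 01:41 UTC ≤ query < 2021-08-22 16:53 UTC
12·60 + 25 - 435 = 310 min
310 = 0·1440 + 310; 310 = 5·60 + 10 → 05:10, same day
→ 2021-08-22 05:10 WSJ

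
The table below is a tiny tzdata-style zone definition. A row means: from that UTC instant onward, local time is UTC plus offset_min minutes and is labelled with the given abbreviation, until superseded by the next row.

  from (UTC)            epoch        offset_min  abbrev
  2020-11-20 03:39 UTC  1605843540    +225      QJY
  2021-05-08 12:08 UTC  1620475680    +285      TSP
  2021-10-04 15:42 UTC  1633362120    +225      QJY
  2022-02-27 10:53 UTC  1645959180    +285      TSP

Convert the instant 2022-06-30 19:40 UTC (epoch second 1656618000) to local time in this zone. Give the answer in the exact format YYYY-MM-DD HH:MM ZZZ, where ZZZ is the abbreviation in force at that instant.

2022-07-01 00:25 TSP

Query: 2022-06-30 19:40 UTC
Rule 4/4 (TSP, +04:45): 2022-02-27 10:53 UTC ≤ query < +∞
19·60 + 40 + 285 = 1465 min
1465 = 1·1440 + 25; 25 = 0·60 + 25 → 00:25, 2022-06-30 + 1 day = 2022-07-01
→ 2022-07-01 00:25 TSP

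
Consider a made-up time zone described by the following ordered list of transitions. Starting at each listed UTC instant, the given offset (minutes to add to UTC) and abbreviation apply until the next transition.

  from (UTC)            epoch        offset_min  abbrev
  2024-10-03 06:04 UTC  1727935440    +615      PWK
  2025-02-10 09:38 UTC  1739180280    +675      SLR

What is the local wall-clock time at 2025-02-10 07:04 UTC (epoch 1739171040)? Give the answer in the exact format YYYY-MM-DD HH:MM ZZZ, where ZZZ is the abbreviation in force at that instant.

Query: 2025-02-10 07:04 UTC
Rule 1/2 (PWK, +10:15): 2024-10-03 06:04 UTC ≤ query < 2025-02-10 09:38 UTC
7·60 + 4 + 615 = 1039 min
1039 = 0·1440 + 1039; 1039 = 17·60 + 19 → 17:19, same day
→ 2025-02-10 17:19 PWK

2025-02-10 17:19 PWK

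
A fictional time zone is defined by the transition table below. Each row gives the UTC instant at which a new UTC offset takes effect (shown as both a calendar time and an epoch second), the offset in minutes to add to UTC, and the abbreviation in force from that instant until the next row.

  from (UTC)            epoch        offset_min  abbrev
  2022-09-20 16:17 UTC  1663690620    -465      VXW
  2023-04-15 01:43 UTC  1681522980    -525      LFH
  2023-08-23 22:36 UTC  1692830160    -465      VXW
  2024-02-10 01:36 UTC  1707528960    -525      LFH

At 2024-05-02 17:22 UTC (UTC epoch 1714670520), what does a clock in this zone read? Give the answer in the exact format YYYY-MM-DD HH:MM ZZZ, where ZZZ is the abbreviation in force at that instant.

2024-05-02 08:37 LFH

Query: 2024-05-02 17:22 UTC
Rule 4/4 (LFH, -08:45): 2024-02-10 01:36 UTC ≤ query < +∞
17·60 + 22 - 525 = 517 min
517 = 0·1440 + 517; 517 = 8·60 + 37 → 08:37, same day
→ 2024-05-02 08:37 LFH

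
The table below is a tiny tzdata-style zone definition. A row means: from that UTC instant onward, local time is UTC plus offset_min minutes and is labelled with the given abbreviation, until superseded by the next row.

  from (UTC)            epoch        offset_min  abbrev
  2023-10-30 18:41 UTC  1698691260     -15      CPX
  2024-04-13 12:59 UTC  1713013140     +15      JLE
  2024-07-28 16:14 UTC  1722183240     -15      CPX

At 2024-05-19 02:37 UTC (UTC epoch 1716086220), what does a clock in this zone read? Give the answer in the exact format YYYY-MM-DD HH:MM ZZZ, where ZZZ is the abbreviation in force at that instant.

2024-05-19 02:52 JLE

Query: 2024-05-19 02:37 UTC
Rule 2/3 (JLE, +00:15): 2024-04-13 12:59 UTC ≤ query < 2024-07-28 16:14 UTC
2·60 + 37 + 15 = 172 min
172 = 0·1440 + 172; 172 = 2·60 + 52 → 02:52, same day
→ 2024-05-19 02:52 JLE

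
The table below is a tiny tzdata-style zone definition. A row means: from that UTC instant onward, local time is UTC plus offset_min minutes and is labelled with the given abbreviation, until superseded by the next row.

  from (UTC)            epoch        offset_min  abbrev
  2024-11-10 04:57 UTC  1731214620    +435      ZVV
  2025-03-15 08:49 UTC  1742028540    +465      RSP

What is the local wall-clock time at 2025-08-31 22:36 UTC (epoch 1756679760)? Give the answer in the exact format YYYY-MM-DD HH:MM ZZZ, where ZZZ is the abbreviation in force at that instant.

Query: 2025-08-31 22:36 UTC
Rule 2/2 (RSP, +07:45): 2025-03-15 08:49 UTC ≤ query < +∞
22·60 + 36 + 465 = 1821 min
1821 = 1·1440 + 381; 381 = 6·60 + 21 → 06:21, 2025-08-31 + 1 day = 2025-09-01
→ 2025-09-01 06:21 RSP

2025-09-01 06:21 RSP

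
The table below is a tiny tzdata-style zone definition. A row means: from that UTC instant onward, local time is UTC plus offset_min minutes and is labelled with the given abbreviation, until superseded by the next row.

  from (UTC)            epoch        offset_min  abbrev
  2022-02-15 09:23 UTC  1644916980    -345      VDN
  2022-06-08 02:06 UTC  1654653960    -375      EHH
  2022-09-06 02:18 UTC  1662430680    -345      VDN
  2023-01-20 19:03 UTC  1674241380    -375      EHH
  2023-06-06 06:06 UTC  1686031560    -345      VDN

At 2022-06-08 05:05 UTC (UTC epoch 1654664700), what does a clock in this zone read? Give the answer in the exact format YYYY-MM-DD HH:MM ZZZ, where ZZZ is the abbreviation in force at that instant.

2022-06-07 22:50 EHH

Query: 2022-06-08 05:05 UTC
Rule 2/5 (EHH, -06:15): 2022-06-08 02:06 UTC ≤ query < 2022-09-06 02:18 UTC
5·60 + 5 - 375 = -70 min
-70 = -1·1440 + 1370; 1370 = 22·60 + 50 → 22:50, 2022-06-08 - 1 day = 2022-06-07
→ 2022-06-07 22:50 EHH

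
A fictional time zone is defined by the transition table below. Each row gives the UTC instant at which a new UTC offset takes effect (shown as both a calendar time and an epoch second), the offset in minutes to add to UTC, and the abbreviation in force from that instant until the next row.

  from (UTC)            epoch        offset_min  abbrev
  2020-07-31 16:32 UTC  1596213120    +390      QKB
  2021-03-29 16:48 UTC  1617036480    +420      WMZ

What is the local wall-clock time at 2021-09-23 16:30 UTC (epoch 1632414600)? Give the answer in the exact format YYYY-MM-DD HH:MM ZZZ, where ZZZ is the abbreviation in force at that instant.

Query: 2021-09-23 16:30 UTC
Rule 2/2 (WMZ, +07:00): 2021-03-29 16:48 UTC ≤ query < +∞
16·60 + 30 + 420 = 1410 min
1410 = 0·1440 + 1410; 1410 = 23·60 + 30 → 23:30, same day
→ 2021-09-23 23:30 WMZ

2021-09-23 23:30 WMZ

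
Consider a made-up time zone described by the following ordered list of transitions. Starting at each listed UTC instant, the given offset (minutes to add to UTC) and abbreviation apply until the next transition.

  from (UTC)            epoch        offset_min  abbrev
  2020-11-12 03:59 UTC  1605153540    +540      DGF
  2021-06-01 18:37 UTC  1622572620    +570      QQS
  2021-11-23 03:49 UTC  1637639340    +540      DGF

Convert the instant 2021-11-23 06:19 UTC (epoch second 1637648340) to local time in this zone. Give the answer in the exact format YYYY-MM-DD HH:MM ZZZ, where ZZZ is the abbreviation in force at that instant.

Query: 2021-11-23 06:19 UTC
Rule 3/3 (DGF, +09:00): 2021-11-23 03:49 UTC ≤ query < +∞
6·60 + 19 + 540 = 919 min
919 = 0·1440 + 919; 919 = 15·60 + 19 → 15:19, same day
→ 2021-11-23 15:19 DGF

2021-11-23 15:19 DGF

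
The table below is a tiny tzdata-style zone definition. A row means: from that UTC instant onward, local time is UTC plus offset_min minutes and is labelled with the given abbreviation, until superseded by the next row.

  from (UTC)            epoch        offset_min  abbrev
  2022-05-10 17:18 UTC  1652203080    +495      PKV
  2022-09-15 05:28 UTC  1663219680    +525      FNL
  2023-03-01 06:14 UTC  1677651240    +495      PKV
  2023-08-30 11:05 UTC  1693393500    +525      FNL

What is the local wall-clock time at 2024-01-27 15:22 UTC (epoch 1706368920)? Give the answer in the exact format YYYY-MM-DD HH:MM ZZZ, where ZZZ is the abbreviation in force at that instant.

Query: 2024-01-27 15:22 UTC
Rule 4/4 (FNL, +08:45): 2023-08-30 11:05 UTC ≤ query < +∞
15·60 + 22 + 525 = 1447 min
1447 = 1·1440 + 7; 7 = 0·60 + 7 → 00:07, 2024-01-27 + 1 day = 2024-01-28
→ 2024-01-28 00:07 FNL

2024-01-28 00:07 FNL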